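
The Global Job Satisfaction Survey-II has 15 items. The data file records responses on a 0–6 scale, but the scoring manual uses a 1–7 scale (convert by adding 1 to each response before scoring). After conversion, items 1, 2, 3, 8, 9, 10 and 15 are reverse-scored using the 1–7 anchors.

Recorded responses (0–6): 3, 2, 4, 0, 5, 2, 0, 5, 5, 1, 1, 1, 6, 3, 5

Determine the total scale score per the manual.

Convert to 1–7: 4, 3, 5, 1, 6, 3, 1, 6, 6, 2, 2, 2, 7, 4, 6
Reverse-coded (reverse-coded value = 8 − response):
  item 1: 8 − 4 = 4
  item 2: 8 − 3 = 5
  item 3: 8 − 5 = 3
  item 8: 8 − 6 = 2
  item 9: 8 − 6 = 2
  item 10: 8 − 2 = 6
  item 15: 8 − 6 = 2
Scored: 4, 5, 3, 1, 6, 3, 1, 2, 2, 6, 2, 2, 7, 4, 2
Total = 50

50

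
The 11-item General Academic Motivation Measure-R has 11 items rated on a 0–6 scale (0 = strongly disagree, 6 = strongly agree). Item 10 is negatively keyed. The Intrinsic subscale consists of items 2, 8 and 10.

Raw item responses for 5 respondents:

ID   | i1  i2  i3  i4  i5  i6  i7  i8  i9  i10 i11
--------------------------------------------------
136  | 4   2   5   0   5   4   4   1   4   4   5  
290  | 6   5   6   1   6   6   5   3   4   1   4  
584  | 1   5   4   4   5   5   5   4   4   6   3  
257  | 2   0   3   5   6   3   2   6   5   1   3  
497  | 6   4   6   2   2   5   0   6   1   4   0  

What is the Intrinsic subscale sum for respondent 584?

9

Respondent 584 raw: 1, 5, 4, 4, 5, 5, 5, 4, 4, 6, 3.
Intrinsic items: 2, 8, 10.
Reverse-coded (reversed = (0+6) − raw = 6 − raw):
  item 2: 5
  item 8: 4
  item 10: 6 − 6 = 0
Sum = 5 + 4 + 0 = 9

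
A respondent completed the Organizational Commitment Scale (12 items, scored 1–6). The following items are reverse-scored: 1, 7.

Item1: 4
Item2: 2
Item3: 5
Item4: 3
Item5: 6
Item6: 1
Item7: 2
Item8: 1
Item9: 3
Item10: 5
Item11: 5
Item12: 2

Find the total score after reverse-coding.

Reverse-coded items (reversed = (1+6) − raw = 7 − raw):
  item 1: 7 − 4 = 3
  item 7: 7 − 2 = 5
Scored items: 3, 2, 5, 3, 6, 1, 5, 1, 3, 5, 5, 2
Total = 3 + 2 + 5 + 3 + 6 + 1 + 5 + 1 + 3 + 5 + 5 + 2 = 41

41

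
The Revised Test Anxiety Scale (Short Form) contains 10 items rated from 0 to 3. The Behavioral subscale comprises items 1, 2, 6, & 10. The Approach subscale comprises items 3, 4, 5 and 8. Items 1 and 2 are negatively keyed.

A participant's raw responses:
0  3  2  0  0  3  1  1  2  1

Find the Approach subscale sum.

3

Approach items: 3, 4, 5, 8.
  item 3: 2
  item 4: 0
  item 5: 0
  item 8: 1
Sum = 2 + 0 + 0 + 1 = 3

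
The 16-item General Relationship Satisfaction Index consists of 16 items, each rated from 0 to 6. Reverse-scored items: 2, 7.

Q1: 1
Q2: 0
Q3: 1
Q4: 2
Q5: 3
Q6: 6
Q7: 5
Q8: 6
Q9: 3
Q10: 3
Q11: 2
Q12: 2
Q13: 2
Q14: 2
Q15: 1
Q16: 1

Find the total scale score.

Reversing items 2 and 7 with 6 − raw:
Total = 1 + (6−0) + 1 + 2 + 3 + 6 + (6−5) + 6 + 3 + 3 + 2 + 2 + 2 + 2 + 1 + 1
      = 1 + 6 + 1 + 2 + 3 + 6 + 1 + 6 + 3 + 3 + 2 + 2 + 2 + 2 + 1 + 1 = 42

42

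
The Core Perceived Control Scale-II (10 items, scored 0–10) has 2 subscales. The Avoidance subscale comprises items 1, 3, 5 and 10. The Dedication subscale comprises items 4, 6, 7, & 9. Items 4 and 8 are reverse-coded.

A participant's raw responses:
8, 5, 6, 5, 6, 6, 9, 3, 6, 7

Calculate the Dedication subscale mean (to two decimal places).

Dedication items: 4, 6, 7, 9.
Of these, item 4 is reverse-coded; reverse-coded value = 10 − response.
  item 4: 10 − 5 = 5
  item 6: 6
  item 7: 9
  item 9: 6
Sum = 5 + 6 + 9 + 6 = 26
Mean = 26 / 4 = 6.50

6.50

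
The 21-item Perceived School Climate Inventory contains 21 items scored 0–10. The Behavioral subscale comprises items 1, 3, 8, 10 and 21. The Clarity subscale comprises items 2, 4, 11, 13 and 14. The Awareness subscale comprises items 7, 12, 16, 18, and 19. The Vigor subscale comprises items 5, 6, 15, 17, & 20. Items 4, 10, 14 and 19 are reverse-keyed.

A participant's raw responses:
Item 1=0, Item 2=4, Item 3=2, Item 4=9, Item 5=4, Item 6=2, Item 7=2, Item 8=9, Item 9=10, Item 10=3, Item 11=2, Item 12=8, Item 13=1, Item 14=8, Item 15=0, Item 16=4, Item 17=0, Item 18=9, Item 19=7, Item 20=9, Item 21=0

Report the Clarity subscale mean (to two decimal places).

2.00

Clarity items: 2, 4, 11, 13, 14.
Of these, items 4 and 14 are reverse-keyed; reversed = (0+10) − raw = 10 − raw.
  item 2: 4
  item 4: 10 − 9 = 1
  item 11: 2
  item 13: 1
  item 14: 10 − 8 = 2
Sum = 4 + 1 + 2 + 1 + 2 = 10
Mean = 10 / 5 = 2.00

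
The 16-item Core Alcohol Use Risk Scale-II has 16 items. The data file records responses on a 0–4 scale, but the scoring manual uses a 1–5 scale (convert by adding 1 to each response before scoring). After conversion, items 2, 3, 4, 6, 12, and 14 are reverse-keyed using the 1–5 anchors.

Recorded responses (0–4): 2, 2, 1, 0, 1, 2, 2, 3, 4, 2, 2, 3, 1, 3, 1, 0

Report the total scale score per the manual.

47

Convert to 1–5: 3, 3, 2, 1, 2, 3, 3, 4, 5, 3, 3, 4, 2, 4, 2, 1
Reverse-coded (reversed = (1+5) − raw = 6 − raw):
  item 2: 6 − 3 = 3
  item 3: 6 − 2 = 4
  item 4: 6 − 1 = 5
  item 6: 6 − 3 = 3
  item 12: 6 − 4 = 2
  item 14: 6 − 4 = 2
Scored: 3, 3, 4, 5, 2, 3, 3, 4, 5, 3, 3, 2, 2, 2, 2, 1
Total = 47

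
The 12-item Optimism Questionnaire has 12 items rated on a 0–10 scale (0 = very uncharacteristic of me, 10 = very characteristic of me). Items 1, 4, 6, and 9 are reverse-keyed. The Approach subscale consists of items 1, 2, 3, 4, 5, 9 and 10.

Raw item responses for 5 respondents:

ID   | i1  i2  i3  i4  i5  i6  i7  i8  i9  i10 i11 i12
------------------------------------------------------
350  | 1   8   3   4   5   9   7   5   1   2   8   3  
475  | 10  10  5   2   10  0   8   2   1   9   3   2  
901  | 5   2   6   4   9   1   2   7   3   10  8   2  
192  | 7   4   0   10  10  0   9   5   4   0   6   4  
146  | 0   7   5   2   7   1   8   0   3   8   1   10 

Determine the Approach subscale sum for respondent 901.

45

Respondent 901 raw: 5, 2, 6, 4, 9, 1, 2, 7, 3, 10, 8, 2.
Approach items: 1, 2, 3, 4, 5, 9, 10.
Reverse-coded (reversed = (0+10) − raw = 10 − raw):
  item 1: 10 − 5 = 5
  item 2: 2
  item 3: 6
  item 4: 10 − 4 = 6
  item 5: 9
  item 9: 10 − 3 = 7
  item 10: 10
Sum = 5 + 2 + 6 + 6 + 9 + 7 + 10 = 45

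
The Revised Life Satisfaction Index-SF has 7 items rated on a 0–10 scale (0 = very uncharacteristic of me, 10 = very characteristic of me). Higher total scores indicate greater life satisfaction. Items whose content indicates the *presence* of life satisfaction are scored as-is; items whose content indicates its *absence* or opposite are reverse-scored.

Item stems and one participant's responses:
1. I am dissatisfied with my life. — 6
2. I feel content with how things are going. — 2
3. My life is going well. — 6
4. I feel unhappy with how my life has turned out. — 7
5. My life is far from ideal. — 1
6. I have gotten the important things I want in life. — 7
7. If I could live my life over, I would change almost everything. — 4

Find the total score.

Items 1, 4, 5, 7 describe the absence/opposite of life satisfaction → reverse-score.
on a 0–10 scale, reversed = 10 − raw.
  item 1: 10 − 6 = 4
  item 2: 2
  item 3: 6
  item 4: 10 − 7 = 3
  item 5: 10 − 1 = 9
  item 6: 7
  item 7: 10 − 4 = 6
Total = 4 + 2 + 6 + 3 + 9 + 7 + 6 = 37

37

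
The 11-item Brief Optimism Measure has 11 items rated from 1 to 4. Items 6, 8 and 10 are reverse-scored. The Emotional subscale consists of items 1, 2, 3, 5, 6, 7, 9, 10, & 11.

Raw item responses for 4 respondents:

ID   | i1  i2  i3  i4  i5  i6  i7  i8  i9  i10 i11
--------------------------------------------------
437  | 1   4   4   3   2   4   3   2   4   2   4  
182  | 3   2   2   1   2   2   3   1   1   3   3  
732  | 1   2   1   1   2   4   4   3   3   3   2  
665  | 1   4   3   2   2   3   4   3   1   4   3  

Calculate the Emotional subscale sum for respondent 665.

21

Respondent 665 raw: 1, 4, 3, 2, 2, 3, 4, 3, 1, 4, 3.
Emotional items: 1, 2, 3, 5, 6, 7, 9, 10, 11.
Reverse-coded (reversed = (1+4) − raw = 5 − raw):
  item 1: 1
  item 2: 4
  item 3: 3
  item 5: 2
  item 6: 5 − 3 = 2
  item 7: 4
  item 9: 1
  item 10: 5 − 4 = 1
  item 11: 3
Sum = 1 + 4 + 3 + 2 + 2 + 4 + 1 + 1 + 3 = 21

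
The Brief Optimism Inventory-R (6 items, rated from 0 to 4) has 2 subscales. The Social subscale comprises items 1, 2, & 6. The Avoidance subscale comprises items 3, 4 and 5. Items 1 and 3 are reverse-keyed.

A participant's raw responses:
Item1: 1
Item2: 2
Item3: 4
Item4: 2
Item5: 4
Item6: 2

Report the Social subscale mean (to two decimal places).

2.33

Social items: 1, 2, 6.
Of these, item 1 is reverse-keyed; reversed = (0+4) − raw = 4 − raw.
  item 1: 4 − 1 = 3
  item 2: 2
  item 6: 2
Sum = 3 + 2 + 2 = 7
Mean = 7 / 3 = 2.33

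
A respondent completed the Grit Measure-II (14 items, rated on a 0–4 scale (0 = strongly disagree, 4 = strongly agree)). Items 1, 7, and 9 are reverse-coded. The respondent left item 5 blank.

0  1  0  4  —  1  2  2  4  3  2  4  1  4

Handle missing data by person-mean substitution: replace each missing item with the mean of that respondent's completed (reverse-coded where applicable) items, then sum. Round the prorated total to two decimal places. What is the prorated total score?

30.15

Reverse-coded (reverse-coded value = 4 − response):
  item 1: 4 − 0 = 4
  item 7: 4 − 2 = 2
  item 9: 4 − 4 = 0
Completed scored items (13 of 14): 4, 1, 0, 4, 1, 2, 2, 0, 3, 2, 4, 1, 4; sum = 28.
Person mean = 28 / 13 ≈ 2.1538
Prorated total = (28 / 13) × 14 = 30.15 (to 2 dp)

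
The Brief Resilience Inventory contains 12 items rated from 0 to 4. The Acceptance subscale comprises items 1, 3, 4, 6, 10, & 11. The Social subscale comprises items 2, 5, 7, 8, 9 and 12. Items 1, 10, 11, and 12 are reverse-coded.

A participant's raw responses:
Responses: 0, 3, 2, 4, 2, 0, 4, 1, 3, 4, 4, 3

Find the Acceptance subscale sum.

Acceptance items: 1, 3, 4, 6, 10, 11.
Of these, items 1, 10 and 11 are reverse-coded; on a 0–4 scale, reversed = 4 − raw.
  item 1: 4 − 0 = 4
  item 3: 2
  item 4: 4
  item 6: 0
  item 10: 4 − 4 = 0
  item 11: 4 − 4 = 0
Sum = 4 + 2 + 4 + 0 + 0 + 0 = 10

10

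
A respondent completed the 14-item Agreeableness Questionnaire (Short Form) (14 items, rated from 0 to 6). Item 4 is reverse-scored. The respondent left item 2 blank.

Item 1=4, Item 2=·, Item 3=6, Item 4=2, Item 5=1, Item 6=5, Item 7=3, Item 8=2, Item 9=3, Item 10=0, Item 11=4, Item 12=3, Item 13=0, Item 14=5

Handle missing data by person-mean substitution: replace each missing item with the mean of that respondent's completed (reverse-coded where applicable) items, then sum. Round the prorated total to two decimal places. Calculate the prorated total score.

Reverse-coded (on a 0–6 scale, reversed = 6 − raw):
  item 4: 6 − 2 = 4
Completed scored items (13 of 14): 4, 6, 4, 1, 5, 3, 2, 3, 0, 4, 3, 0, 5; sum = 40.
Person mean = 40 / 13 ≈ 3.0769
Prorated total = (40 / 13) × 14 = 43.08 (to 2 dp)

43.08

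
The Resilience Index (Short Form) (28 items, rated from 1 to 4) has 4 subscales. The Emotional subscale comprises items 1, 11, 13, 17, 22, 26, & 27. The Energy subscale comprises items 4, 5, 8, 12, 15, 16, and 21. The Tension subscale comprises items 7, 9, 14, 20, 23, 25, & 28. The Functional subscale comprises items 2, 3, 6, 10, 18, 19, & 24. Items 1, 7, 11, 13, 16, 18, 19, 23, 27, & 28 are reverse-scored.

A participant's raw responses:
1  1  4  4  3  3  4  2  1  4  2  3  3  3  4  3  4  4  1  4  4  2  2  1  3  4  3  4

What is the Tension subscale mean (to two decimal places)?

Tension items: 7, 9, 14, 20, 23, 25, 28.
Of these, items 7, 23 and 28 are reverse-scored; on a 1–4 scale, reversed = 5 − raw.
  item 7: 5 − 4 = 1
  item 9: 1
  item 14: 3
  item 20: 4
  item 23: 5 − 2 = 3
  item 25: 3
  item 28: 5 − 4 = 1
Sum = 1 + 1 + 3 + 4 + 3 + 3 + 1 = 16
Mean = 16 / 7 = 2.29

2.29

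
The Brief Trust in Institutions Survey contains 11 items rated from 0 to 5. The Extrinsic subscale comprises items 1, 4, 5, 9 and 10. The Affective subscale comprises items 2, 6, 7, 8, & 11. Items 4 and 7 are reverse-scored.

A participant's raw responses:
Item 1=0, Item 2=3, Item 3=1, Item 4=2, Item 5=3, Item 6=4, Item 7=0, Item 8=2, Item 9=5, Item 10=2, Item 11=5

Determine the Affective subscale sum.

19

Affective items: 2, 6, 7, 8, 11.
Of these, item 7 is reverse-scored; reversed = (0+5) − raw = 5 − raw.
  item 2: 3
  item 6: 4
  item 7: 5 − 0 = 5
  item 8: 2
  item 11: 5
Sum = 3 + 4 + 5 + 2 + 5 = 19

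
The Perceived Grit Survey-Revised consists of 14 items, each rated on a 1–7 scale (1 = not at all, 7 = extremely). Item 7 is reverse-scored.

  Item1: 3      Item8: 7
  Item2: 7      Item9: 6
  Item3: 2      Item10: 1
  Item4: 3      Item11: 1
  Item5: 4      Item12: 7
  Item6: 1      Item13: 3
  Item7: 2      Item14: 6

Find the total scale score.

57

Apply reverse scoring (on a 1–7 scale, reversed = 8 − raw):
  item 7: 8 − 2 = 6
After reverse-coding: 3, 7, 2, 3, 4, 1, 6, 7, 6, 1, 1, 7, 3, 6
Total = 3 + 7 + 2 + 3 + 4 + 1 + 6 + 7 + 6 + 1 + 1 + 7 + 3 + 6 = 57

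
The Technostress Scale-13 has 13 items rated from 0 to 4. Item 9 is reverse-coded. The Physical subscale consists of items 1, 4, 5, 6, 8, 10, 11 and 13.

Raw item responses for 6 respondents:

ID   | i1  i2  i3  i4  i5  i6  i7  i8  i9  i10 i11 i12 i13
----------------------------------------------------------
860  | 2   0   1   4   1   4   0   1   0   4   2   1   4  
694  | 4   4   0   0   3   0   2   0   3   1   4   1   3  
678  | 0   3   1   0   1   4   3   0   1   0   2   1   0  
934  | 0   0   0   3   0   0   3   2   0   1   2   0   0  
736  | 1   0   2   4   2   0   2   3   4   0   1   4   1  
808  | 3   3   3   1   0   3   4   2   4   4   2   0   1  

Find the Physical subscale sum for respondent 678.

7

Respondent 678 raw: 0, 3, 1, 0, 1, 4, 3, 0, 1, 0, 2, 1, 0.
Physical items: 1, 4, 5, 6, 8, 10, 11, 13.
Reverse-coded (reversed = (0+4) − raw = 4 − raw):
  item 1: 0
  item 4: 0
  item 5: 1
  item 6: 4
  item 8: 0
  item 10: 0
  item 11: 2
  item 13: 0
Sum = 0 + 0 + 1 + 4 + 0 + 0 + 2 + 0 = 7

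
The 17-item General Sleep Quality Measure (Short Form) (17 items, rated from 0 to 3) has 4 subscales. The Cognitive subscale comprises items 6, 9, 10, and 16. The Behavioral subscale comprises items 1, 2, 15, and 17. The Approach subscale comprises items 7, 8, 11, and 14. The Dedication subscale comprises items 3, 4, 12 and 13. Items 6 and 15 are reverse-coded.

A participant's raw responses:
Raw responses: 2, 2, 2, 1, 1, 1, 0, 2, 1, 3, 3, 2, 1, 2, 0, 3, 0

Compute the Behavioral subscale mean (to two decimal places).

1.75

Behavioral items: 1, 2, 15, 17.
Of these, item 15 is reverse-coded; on a 0–3 scale, reversed = 3 − raw.
  item 1: 2
  item 2: 2
  item 15: 3 − 0 = 3
  item 17: 0
Sum = 2 + 2 + 3 + 0 = 7
Mean = 7 / 4 = 1.75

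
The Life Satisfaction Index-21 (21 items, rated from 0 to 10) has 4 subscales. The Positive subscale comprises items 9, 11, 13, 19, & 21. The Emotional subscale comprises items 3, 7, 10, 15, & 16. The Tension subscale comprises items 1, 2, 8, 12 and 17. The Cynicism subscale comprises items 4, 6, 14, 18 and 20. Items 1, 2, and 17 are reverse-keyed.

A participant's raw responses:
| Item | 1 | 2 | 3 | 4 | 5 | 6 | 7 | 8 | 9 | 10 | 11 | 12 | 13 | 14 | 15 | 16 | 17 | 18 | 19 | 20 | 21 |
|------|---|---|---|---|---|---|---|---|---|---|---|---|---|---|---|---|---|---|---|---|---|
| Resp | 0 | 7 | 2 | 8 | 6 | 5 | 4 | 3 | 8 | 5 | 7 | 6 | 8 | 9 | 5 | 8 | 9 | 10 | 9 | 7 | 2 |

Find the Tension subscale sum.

Tension items: 1, 2, 8, 12, 17.
Of these, items 1, 2 and 17 are reverse-keyed; on a 0–10 scale, reversed = 10 − raw.
  item 1: 10 − 0 = 10
  item 2: 10 − 7 = 3
  item 8: 3
  item 12: 6
  item 17: 10 − 9 = 1
Sum = 10 + 3 + 3 + 6 + 1 = 23

23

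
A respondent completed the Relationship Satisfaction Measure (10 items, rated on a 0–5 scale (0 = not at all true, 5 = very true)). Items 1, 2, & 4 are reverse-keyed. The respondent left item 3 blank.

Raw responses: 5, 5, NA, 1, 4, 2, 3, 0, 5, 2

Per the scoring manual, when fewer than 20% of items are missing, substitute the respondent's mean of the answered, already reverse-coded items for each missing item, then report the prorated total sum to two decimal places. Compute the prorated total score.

Reverse-coded (on a 0–5 scale, reversed = 5 − raw):
  item 1: 5 − 5 = 0
  item 2: 5 − 5 = 0
  item 4: 5 − 1 = 4
Completed scored items (9 of 10): 0, 0, 4, 4, 2, 3, 0, 5, 2; sum = 20.
Person mean = 20 / 9 ≈ 2.2222
Prorated total = (20 / 9) × 10 = 22.22 (to 2 dp)

22.22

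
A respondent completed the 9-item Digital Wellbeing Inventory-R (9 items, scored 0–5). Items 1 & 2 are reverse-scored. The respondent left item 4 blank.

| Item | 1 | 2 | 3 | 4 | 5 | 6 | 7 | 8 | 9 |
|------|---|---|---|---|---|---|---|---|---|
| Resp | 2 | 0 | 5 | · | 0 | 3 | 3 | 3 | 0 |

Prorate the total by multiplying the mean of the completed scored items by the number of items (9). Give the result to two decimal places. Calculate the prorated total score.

24.75

Reverse-coded (reverse-coded value = 5 − response):
  item 1: 5 − 2 = 3
  item 2: 5 − 0 = 5
Completed scored items (8 of 9): 3, 5, 5, 0, 3, 3, 3, 0; sum = 22.
Person mean = 22 / 8 ≈ 2.7500
Prorated total = (22 / 8) × 9 = 24.75 (to 2 dp)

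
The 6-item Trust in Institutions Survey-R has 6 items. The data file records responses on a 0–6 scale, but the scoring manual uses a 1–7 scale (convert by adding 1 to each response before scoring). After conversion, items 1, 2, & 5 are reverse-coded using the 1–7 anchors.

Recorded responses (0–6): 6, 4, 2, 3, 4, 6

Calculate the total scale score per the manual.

Convert to 1–7: 7, 5, 3, 4, 5, 7
Reverse-coded (reverse-coded value = 8 − response):
  item 1: 8 − 7 = 1
  item 2: 8 − 5 = 3
  item 5: 8 − 5 = 3
Scored: 1, 3, 3, 4, 3, 7
Total = 21

21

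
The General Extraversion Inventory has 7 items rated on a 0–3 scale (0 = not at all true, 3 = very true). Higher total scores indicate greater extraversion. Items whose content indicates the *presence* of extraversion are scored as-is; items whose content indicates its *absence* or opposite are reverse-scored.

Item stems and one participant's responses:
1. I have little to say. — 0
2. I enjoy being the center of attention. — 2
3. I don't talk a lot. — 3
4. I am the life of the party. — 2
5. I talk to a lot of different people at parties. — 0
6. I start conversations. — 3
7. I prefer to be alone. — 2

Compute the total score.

Items 1, 3, 7 describe the absence/opposite of extraversion → reverse-score.
reverse-coded value = 3 − response.
  item 1: 3 − 0 = 3
  item 2: 2
  item 3: 3 − 3 = 0
  item 4: 2
  item 5: 0
  item 6: 3
  item 7: 3 − 2 = 1
Total = 3 + 2 + 0 + 2 + 0 + 3 + 1 = 11

11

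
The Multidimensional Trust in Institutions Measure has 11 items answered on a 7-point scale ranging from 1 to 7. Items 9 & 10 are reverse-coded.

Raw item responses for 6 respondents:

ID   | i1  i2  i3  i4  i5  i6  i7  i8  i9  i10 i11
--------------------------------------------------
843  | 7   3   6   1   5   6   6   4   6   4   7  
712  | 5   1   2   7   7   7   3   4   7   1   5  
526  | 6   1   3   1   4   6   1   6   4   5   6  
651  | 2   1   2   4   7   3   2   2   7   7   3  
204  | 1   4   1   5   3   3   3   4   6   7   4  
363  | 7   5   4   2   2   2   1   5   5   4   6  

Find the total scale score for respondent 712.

49

Respondent 712 raw: 5, 1, 2, 7, 7, 7, 3, 4, 7, 1, 5.
Reverse-coded (reverse-coded value = 8 − response):
  item 1: 5
  item 2: 1
  item 3: 2
  item 4: 7
  item 5: 7
  item 6: 7
  item 7: 3
  item 8: 4
  item 9: 8 − 7 = 1
  item 10: 8 − 1 = 7
  item 11: 5
Sum = 5 + 1 + 2 + 7 + 7 + 7 + 3 + 4 + 1 + 7 + 5 = 49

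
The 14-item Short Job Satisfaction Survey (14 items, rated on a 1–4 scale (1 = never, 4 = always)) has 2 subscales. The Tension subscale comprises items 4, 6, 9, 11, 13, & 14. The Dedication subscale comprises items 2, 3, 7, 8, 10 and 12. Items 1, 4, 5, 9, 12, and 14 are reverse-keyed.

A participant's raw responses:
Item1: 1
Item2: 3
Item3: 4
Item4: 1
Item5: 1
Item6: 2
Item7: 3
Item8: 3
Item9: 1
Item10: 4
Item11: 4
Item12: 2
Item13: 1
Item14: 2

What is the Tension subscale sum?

18

Tension items: 4, 6, 9, 11, 13, 14.
Of these, items 4, 9, & 14 are reverse-keyed; reversed = (1+4) − raw = 5 − raw.
  item 4: 5 − 1 = 4
  item 6: 2
  item 9: 5 − 1 = 4
  item 11: 4
  item 13: 1
  item 14: 5 − 2 = 3
Sum = 4 + 2 + 4 + 4 + 1 + 3 = 18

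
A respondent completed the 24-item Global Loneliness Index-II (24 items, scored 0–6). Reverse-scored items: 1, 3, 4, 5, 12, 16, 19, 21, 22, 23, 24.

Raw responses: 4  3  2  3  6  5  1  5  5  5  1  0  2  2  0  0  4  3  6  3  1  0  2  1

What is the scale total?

Raw sum = 64. Reverse-scored items: 1, 3, 4, 5, 12, 16, 19, 21, 22, 23, 24; their raw sum = 25.
Each reversal replaces raw with 6 − raw, changing the total by 6 − 2·raw per item.
Total = 64 + 11·6 − 2·25 = 64 + 66 − 50 = 80

80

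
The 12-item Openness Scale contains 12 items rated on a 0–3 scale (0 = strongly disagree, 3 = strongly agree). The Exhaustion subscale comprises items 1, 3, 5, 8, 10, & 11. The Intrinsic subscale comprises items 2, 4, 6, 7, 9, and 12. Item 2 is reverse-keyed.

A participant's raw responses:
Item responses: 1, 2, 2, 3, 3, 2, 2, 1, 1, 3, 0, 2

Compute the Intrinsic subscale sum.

Intrinsic items: 2, 4, 6, 7, 9, 12.
Of these, item 2 is reverse-keyed; on a 0–3 scale, reversed = 3 − raw.
  item 2: 3 − 2 = 1
  item 4: 3
  item 6: 2
  item 7: 2
  item 9: 1
  item 12: 2
Sum = 1 + 3 + 2 + 2 + 1 + 2 = 11

11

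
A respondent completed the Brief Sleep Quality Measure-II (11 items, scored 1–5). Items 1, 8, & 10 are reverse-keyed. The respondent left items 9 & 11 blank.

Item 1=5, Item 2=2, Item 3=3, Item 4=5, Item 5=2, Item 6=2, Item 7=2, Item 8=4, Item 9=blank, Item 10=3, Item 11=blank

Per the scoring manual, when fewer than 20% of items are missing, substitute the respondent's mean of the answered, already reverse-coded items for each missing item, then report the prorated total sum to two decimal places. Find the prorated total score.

26.89

Reverse-coded (on a 1–5 scale, reversed = 6 − raw):
  item 1: 6 − 5 = 1
  item 8: 6 − 4 = 2
  item 10: 6 − 3 = 3
Completed scored items (9 of 11): 1, 2, 3, 5, 2, 2, 2, 2, 3; sum = 22.
Person mean = 22 / 9 ≈ 2.4444
Prorated total = (22 / 9) × 11 = 26.89 (to 2 dp)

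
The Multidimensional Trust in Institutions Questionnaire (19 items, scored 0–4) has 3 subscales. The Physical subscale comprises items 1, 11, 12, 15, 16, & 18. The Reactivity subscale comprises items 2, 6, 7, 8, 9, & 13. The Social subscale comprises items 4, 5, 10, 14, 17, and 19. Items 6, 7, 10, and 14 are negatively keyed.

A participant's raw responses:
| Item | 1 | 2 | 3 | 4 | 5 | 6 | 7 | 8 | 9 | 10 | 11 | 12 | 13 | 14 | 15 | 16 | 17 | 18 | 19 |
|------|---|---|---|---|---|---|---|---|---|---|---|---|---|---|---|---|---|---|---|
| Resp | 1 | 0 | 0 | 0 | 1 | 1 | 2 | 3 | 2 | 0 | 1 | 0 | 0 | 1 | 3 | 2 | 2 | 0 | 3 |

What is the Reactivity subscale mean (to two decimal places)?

Reactivity items: 2, 6, 7, 8, 9, 13.
Of these, items 6 & 7 are negatively keyed; reverse-coded value = 4 − response.
  item 2: 0
  item 6: 4 − 1 = 3
  item 7: 4 − 2 = 2
  item 8: 3
  item 9: 2
  item 13: 0
Sum = 0 + 3 + 2 + 3 + 2 + 0 = 10
Mean = 10 / 6 = 1.67

1.67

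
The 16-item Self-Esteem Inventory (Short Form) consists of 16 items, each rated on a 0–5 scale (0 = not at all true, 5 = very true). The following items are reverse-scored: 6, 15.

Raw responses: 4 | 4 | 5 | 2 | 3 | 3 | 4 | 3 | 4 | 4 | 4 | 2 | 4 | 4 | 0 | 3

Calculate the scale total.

Reversing items 6 & 15 with 5 − raw:
Total = 4 + 4 + 5 + 2 + 3 + (5−3) + 4 + 3 + 4 + 4 + 4 + 2 + 4 + 4 + (5−0) + 3
      = 4 + 4 + 5 + 2 + 3 + 2 + 4 + 3 + 4 + 4 + 4 + 2 + 4 + 4 + 5 + 3 = 57

57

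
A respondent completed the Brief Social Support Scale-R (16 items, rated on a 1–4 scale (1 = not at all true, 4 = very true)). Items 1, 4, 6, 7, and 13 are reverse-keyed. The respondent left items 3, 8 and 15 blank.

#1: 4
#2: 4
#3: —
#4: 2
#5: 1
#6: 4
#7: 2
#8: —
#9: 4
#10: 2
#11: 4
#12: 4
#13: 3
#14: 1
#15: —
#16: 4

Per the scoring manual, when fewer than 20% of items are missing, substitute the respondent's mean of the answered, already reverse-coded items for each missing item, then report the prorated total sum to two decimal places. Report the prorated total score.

Reverse-coded (reverse-coded value = 5 − response):
  item 1: 5 − 4 = 1
  item 4: 5 − 2 = 3
  item 6: 5 − 4 = 1
  item 7: 5 − 2 = 3
  item 13: 5 − 3 = 2
Completed scored items (13 of 16): 1, 4, 3, 1, 1, 3, 4, 2, 4, 4, 2, 1, 4; sum = 34.
Person mean = 34 / 13 ≈ 2.6154
Prorated total = (34 / 13) × 16 = 41.85 (to 2 dp)

41.85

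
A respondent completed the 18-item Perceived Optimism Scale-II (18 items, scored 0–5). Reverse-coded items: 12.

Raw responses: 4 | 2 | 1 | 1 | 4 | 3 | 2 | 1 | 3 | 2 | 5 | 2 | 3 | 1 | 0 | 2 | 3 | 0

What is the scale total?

Apply reverse scoring (reversed = (0+5) − raw = 5 − raw):
  item 12: 5 − 2 = 3
After reverse-coding: 4, 2, 1, 1, 4, 3, 2, 1, 3, 2, 5, 3, 3, 1, 0, 2, 3, 0
Total = 4 + 2 + 1 + 1 + 4 + 3 + 2 + 1 + 3 + 2 + 5 + 3 + 3 + 1 + 0 + 2 + 3 + 0 = 40

40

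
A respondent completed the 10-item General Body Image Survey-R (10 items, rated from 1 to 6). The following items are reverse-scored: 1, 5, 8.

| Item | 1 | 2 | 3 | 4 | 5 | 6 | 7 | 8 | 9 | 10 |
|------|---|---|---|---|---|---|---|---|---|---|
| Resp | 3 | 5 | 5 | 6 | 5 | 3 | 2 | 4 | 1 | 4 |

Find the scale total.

35

Raw sum = 38. Reverse-scored items: 1, 5, 8; their raw sum = 12.
Each reversal replaces raw with 7 − raw, changing the total by 7 − 2·raw per item.
Total = 38 + 3·7 − 2·12 = 38 + 21 − 24 = 35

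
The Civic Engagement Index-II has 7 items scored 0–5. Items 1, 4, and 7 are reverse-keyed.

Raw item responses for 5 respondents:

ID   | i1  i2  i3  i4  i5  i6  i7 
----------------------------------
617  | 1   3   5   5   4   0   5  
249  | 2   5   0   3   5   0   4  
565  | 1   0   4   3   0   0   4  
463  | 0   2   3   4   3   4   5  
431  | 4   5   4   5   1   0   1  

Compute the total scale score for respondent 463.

18

Respondent 463 raw: 0, 2, 3, 4, 3, 4, 5.
Reverse-coded (reversed = (0+5) − raw = 5 − raw):
  item 1: 5 − 0 = 5
  item 2: 2
  item 3: 3
  item 4: 5 − 4 = 1
  item 5: 3
  item 6: 4
  item 7: 5 − 5 = 0
Sum = 5 + 2 + 3 + 1 + 3 + 4 + 0 = 18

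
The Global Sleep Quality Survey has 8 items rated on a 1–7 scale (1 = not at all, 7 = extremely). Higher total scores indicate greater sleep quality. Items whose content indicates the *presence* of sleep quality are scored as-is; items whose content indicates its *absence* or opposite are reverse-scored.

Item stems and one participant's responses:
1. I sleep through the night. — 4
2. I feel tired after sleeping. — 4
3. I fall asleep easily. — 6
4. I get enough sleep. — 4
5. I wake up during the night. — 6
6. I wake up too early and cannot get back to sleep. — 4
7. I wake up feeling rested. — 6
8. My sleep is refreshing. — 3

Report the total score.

33

Items 2, 5, 6 describe the absence/opposite of sleep quality → reverse-score.
reverse-coded value = 8 − response.
  item 1: 4
  item 2: 8 − 4 = 4
  item 3: 6
  item 4: 4
  item 5: 8 − 6 = 2
  item 6: 8 − 4 = 4
  item 7: 6
  item 8: 3
Total = 4 + 4 + 6 + 4 + 2 + 4 + 6 + 3 = 33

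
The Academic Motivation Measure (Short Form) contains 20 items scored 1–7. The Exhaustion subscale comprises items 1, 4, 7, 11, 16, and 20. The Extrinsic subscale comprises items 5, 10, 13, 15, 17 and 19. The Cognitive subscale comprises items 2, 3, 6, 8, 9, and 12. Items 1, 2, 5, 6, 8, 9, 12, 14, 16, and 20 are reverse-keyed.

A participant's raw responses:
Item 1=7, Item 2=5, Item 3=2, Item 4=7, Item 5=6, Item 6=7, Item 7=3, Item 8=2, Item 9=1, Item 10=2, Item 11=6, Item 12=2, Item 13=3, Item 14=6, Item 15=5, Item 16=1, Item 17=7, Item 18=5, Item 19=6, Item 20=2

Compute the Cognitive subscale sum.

25

Cognitive items: 2, 3, 6, 8, 9, 12.
Of these, items 2, 6, 8, 9 and 12 are reverse-keyed; on a 1–7 scale, reversed = 8 − raw.
  item 2: 8 − 5 = 3
  item 3: 2
  item 6: 8 − 7 = 1
  item 8: 8 − 2 = 6
  item 9: 8 − 1 = 7
  item 12: 8 − 2 = 6
Sum = 3 + 2 + 1 + 6 + 7 + 6 = 25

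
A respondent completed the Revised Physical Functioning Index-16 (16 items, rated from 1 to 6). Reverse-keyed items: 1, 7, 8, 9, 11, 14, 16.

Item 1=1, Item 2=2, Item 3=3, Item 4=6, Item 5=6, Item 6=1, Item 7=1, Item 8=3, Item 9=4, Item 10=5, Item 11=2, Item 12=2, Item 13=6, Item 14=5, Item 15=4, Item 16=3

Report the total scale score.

Raw sum = 54. Reverse-keyed items: 1, 7, 8, 9, 11, 14, 16; their raw sum = 19.
Each reversal replaces raw with 7 − raw, changing the total by 7 − 2·raw per item.
Total = 54 + 7·7 − 2·19 = 54 + 49 − 38 = 65

65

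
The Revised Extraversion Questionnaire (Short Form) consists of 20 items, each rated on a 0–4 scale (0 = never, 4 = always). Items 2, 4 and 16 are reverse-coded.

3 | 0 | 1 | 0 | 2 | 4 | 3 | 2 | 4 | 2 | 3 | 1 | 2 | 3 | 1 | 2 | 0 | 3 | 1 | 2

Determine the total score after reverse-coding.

Reverse-coded items use 4 − raw:
  item 2: 4 − 0 = 4
  item 4: 4 − 0 = 4
  item 16: 4 − 2 = 2
Scored items: 3, 4, 1, 4, 2, 4, 3, 2, 4, 2, 3, 1, 2, 3, 1, 2, 0, 3, 1, 2
Total = 3 + 4 + 1 + 4 + 2 + 4 + 3 + 2 + 4 + 2 + 3 + 1 + 2 + 3 + 1 + 2 + 0 + 3 + 1 + 2 = 47

47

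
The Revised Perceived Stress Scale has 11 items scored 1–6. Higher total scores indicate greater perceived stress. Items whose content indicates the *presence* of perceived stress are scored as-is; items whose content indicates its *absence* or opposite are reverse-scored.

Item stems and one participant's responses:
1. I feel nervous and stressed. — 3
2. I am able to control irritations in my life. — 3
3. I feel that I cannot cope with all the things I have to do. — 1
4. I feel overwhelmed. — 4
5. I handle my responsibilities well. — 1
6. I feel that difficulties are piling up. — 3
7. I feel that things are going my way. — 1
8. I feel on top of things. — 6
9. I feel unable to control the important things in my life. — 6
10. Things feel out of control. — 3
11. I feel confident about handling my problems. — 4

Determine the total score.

Items 2, 5, 7, 8, 11 describe the absence/opposite of perceived stress → reverse-score.
reversed = (1+6) − raw = 7 − raw.
  item 1: 3
  item 2: 7 − 3 = 4
  item 3: 1
  item 4: 4
  item 5: 7 − 1 = 6
  item 6: 3
  item 7: 7 − 1 = 6
  item 8: 7 − 6 = 1
  item 9: 6
  item 10: 3
  item 11: 7 − 4 = 3
Total = 3 + 4 + 1 + 4 + 6 + 3 + 6 + 1 + 6 + 3 + 3 = 40

40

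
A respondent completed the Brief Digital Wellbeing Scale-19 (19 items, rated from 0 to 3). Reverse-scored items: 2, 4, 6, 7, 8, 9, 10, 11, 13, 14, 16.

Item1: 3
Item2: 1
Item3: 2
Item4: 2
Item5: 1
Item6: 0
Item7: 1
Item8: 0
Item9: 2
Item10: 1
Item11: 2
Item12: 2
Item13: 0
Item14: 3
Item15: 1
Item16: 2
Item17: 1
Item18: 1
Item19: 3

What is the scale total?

Apply reverse scoring (on a 0–3 scale, reversed = 3 − raw):
  item 2: 3 − 1 = 2
  item 4: 3 − 2 = 1
  item 6: 3 − 0 = 3
  item 7: 3 − 1 = 2
  item 8: 3 − 0 = 3
  item 9: 3 − 2 = 1
  item 10: 3 − 1 = 2
  item 11: 3 − 2 = 1
  item 13: 3 − 0 = 3
  item 14: 3 − 3 = 0
  item 16: 3 − 2 = 1
After reverse-coding: 3, 2, 2, 1, 1, 3, 2, 3, 1, 2, 1, 2, 3, 0, 1, 1, 1, 1, 3
Total = 3 + 2 + 2 + 1 + 1 + 3 + 2 + 3 + 1 + 2 + 1 + 2 + 3 + 0 + 1 + 1 + 1 + 1 + 3 = 33

33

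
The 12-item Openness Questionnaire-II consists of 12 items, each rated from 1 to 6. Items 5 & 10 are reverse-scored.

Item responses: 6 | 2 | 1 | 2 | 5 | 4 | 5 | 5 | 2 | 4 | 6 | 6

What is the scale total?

Reversing items 5 & 10 with 7 − raw:
Total = 6 + 2 + 1 + 2 + (7−5) + 4 + 5 + 5 + 2 + (7−4) + 6 + 6
      = 6 + 2 + 1 + 2 + 2 + 4 + 5 + 5 + 2 + 3 + 6 + 6 = 44

44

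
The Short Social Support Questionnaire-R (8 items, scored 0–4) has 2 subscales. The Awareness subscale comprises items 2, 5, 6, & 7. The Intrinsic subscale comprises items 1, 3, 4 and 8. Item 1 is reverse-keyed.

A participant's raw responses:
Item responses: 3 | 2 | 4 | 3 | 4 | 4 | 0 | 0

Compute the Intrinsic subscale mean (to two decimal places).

Intrinsic items: 1, 3, 4, 8.
Of these, item 1 is reverse-keyed; reversed = (0+4) − raw = 4 − raw.
  item 1: 4 − 3 = 1
  item 3: 4
  item 4: 3
  item 8: 0
Sum = 1 + 4 + 3 + 0 = 8
Mean = 8 / 4 = 2.00

2.00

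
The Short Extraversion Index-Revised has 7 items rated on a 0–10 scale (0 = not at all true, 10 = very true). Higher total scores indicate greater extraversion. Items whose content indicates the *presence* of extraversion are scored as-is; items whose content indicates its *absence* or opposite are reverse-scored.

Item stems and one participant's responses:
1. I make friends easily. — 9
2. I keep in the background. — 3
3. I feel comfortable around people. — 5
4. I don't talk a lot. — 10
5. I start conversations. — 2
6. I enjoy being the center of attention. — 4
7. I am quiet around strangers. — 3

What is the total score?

Items 2, 4, 7 describe the absence/opposite of extraversion → reverse-score.
reversed = (0+10) − raw = 10 − raw.
  item 1: 9
  item 2: 10 − 3 = 7
  item 3: 5
  item 4: 10 − 10 = 0
  item 5: 2
  item 6: 4
  item 7: 10 − 3 = 7
Total = 9 + 7 + 5 + 0 + 2 + 4 + 7 = 34

34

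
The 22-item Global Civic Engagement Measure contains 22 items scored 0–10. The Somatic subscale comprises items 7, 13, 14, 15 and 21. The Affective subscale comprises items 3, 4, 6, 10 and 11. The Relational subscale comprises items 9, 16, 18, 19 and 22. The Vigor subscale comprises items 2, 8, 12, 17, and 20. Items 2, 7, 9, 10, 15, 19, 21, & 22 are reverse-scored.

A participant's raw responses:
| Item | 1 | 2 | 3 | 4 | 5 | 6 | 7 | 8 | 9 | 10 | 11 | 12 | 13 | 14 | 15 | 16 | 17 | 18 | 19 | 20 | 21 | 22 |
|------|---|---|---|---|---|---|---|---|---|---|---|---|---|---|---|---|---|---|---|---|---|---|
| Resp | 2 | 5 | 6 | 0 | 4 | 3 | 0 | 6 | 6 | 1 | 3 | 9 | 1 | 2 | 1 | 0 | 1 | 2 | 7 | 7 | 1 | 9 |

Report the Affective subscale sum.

Affective items: 3, 4, 6, 10, 11.
Of these, item 10 is reverse-scored; on a 0–10 scale, reversed = 10 − raw.
  item 3: 6
  item 4: 0
  item 6: 3
  item 10: 10 − 1 = 9
  item 11: 3
Sum = 6 + 0 + 3 + 9 + 3 = 21

21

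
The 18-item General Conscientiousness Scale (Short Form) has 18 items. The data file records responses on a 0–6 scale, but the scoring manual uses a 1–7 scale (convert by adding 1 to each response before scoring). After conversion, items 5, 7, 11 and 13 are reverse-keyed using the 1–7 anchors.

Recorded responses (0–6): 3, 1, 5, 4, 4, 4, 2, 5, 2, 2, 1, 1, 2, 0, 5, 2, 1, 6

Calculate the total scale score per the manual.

Convert to 1–7: 4, 2, 6, 5, 5, 5, 3, 6, 3, 3, 2, 2, 3, 1, 6, 3, 2, 7
Reverse-coded (on a 1–7 scale, reversed = 8 − raw):
  item 5: 8 − 5 = 3
  item 7: 8 − 3 = 5
  item 11: 8 − 2 = 6
  item 13: 8 − 3 = 5
Scored: 4, 2, 6, 5, 3, 5, 5, 6, 3, 3, 6, 2, 5, 1, 6, 3, 2, 7
Total = 74

74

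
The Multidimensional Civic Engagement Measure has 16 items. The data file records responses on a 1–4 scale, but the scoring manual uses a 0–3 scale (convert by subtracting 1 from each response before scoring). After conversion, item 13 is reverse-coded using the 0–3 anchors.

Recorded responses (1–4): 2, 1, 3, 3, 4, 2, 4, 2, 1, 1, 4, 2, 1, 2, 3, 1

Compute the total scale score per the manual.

Convert to 0–3: 1, 0, 2, 2, 3, 1, 3, 1, 0, 0, 3, 1, 0, 1, 2, 0
Reverse-coded (reversed = (0+3) − raw = 3 − raw):
  item 13: 3 − 0 = 3
Scored: 1, 0, 2, 2, 3, 1, 3, 1, 0, 0, 3, 1, 3, 1, 2, 0
Total = 23

23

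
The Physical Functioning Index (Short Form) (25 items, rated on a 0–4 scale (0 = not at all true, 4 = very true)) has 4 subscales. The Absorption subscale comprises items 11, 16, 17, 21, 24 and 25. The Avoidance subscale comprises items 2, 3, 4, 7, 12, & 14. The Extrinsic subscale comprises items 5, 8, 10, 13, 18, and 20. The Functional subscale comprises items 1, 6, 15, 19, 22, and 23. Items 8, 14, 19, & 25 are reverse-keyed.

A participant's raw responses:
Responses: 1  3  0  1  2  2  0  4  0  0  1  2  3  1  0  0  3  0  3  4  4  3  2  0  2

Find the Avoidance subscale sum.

Avoidance items: 2, 3, 4, 7, 12, 14.
Of these, item 14 is reverse-keyed; reverse-coded value = 4 − response.
  item 2: 3
  item 3: 0
  item 4: 1
  item 7: 0
  item 12: 2
  item 14: 4 − 1 = 3
Sum = 3 + 0 + 1 + 0 + 2 + 3 = 9

9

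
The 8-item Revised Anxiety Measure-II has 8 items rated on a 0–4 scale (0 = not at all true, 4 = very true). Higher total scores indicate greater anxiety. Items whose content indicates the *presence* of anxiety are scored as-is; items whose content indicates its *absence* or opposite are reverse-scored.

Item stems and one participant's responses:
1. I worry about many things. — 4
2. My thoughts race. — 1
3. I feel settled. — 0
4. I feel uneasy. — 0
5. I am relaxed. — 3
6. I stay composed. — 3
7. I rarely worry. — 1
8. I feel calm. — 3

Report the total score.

Items 3, 5, 6, 7, 8 describe the absence/opposite of anxiety → reverse-score.
reverse-coded value = 4 − response.
  item 1: 4
  item 2: 1
  item 3: 4 − 0 = 4
  item 4: 0
  item 5: 4 − 3 = 1
  item 6: 4 − 3 = 1
  item 7: 4 − 1 = 3
  item 8: 4 − 3 = 1
Total = 4 + 1 + 4 + 0 + 1 + 1 + 3 + 1 = 15

15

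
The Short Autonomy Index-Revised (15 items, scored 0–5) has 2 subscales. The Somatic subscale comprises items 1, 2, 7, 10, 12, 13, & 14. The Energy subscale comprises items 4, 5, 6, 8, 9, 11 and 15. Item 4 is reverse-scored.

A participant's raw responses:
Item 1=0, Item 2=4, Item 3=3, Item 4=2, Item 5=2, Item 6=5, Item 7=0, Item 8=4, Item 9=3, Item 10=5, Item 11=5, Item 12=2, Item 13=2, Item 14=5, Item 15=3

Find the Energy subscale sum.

Energy items: 4, 5, 6, 8, 9, 11, 15.
Of these, item 4 is reverse-scored; on a 0–5 scale, reversed = 5 − raw.
  item 4: 5 − 2 = 3
  item 5: 2
  item 6: 5
  item 8: 4
  item 9: 3
  item 11: 5
  item 15: 3
Sum = 3 + 2 + 5 + 4 + 3 + 5 + 3 = 25

25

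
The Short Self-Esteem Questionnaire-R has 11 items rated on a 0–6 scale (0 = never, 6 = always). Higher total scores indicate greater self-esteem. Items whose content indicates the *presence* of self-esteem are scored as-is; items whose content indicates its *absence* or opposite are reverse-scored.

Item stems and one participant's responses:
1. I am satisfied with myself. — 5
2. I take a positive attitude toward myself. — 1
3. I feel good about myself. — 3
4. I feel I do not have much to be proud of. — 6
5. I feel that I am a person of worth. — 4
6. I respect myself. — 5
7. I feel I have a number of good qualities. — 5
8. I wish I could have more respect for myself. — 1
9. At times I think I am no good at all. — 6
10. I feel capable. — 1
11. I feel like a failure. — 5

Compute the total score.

Items 4, 8, 9, 11 describe the absence/opposite of self-esteem → reverse-score.
on a 0–6 scale, reversed = 6 − raw.
  item 1: 5
  item 2: 1
  item 3: 3
  item 4: 6 − 6 = 0
  item 5: 4
  item 6: 5
  item 7: 5
  item 8: 6 − 1 = 5
  item 9: 6 − 6 = 0
  item 10: 1
  item 11: 6 − 5 = 1
Total = 5 + 1 + 3 + 0 + 4 + 5 + 5 + 5 + 0 + 1 + 1 = 30

30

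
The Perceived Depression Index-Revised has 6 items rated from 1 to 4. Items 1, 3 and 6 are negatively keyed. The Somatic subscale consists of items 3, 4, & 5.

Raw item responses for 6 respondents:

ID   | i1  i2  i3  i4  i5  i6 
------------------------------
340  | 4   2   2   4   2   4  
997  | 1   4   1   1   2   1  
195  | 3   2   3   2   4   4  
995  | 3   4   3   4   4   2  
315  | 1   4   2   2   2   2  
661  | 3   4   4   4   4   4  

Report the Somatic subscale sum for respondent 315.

Respondent 315 raw: 1, 4, 2, 2, 2, 2.
Somatic items: 3, 4, 5.
Reverse-coded (reversed = (1+4) − raw = 5 − raw):
  item 3: 5 − 2 = 3
  item 4: 2
  item 5: 2
Sum = 3 + 2 + 2 = 7

7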